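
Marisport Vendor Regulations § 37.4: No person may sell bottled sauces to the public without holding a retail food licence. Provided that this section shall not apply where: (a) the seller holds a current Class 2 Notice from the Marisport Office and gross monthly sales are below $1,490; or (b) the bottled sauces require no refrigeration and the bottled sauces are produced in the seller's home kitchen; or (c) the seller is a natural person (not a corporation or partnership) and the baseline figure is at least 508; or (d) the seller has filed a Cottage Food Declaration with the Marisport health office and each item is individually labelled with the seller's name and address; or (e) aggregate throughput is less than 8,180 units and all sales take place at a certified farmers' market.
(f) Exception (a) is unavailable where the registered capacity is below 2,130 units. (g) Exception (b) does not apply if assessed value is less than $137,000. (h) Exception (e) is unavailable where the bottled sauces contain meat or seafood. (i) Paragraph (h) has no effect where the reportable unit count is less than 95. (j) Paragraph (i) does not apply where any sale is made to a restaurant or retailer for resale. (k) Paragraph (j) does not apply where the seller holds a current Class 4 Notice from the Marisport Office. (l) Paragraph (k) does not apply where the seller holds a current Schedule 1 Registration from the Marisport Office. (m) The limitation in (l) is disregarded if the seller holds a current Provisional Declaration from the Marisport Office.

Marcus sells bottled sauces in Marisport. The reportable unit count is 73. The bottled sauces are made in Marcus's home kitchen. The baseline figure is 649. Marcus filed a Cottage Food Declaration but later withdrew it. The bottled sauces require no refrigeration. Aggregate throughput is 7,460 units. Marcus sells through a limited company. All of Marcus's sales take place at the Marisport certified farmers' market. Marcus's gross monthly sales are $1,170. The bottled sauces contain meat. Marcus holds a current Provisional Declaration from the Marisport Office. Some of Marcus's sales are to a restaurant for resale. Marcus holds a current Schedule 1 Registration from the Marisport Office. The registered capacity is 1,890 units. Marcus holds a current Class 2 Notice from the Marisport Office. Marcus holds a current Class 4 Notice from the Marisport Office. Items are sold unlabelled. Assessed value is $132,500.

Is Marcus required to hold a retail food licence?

No — exception (e) applies; Marcus is not required to hold a retail food licence.

Exception (a): a current Class 2 Notice is held; gross monthly sales are $1,170, below the $1,490 limit — every condition holds. But: (f) operates against (a): the registered capacity is 1,890 units, below the 2,130 units limit. (a) is therefore removed.
All of (b)'s requirements are met (the bottled sauces are shelf-stable; the bottled sauces are home-kitchen produced). Turning to paragraph (g): (g) applies — assessed value is $132,500, less than the $137,000 limit. So (b) is unavailable.
Exception (c) fails — the seller operates through a limited company.
Exception (d) requires that the seller has filed a Cottage Food Declaration with the Marisport health office; but the Cottage Food Declaration was withdrawn, so (d) is unavailable.
Exception (e): aggregate throughput is 7,460 units, less than the 8,180 units limit; all sales are at a certified farmers' market — every condition holds. Applying paragraphs (h)–(m): (h) would limit (e) — the bottled sauces contain meat — but (i) sets (h) aside: (i) operates against (h): the reportable unit count is 73, less than the 95 limit. (j) would limit (i) — some sales are to a restaurant for resale — but (k) sets (j) aside: (k) applies — a current Class 4 Notice is held. (l) operates (a current Schedule 1 Registration is held), but is displaced by (m): (m) is triggered — a current Provisional Declaration is held. So (e) applies.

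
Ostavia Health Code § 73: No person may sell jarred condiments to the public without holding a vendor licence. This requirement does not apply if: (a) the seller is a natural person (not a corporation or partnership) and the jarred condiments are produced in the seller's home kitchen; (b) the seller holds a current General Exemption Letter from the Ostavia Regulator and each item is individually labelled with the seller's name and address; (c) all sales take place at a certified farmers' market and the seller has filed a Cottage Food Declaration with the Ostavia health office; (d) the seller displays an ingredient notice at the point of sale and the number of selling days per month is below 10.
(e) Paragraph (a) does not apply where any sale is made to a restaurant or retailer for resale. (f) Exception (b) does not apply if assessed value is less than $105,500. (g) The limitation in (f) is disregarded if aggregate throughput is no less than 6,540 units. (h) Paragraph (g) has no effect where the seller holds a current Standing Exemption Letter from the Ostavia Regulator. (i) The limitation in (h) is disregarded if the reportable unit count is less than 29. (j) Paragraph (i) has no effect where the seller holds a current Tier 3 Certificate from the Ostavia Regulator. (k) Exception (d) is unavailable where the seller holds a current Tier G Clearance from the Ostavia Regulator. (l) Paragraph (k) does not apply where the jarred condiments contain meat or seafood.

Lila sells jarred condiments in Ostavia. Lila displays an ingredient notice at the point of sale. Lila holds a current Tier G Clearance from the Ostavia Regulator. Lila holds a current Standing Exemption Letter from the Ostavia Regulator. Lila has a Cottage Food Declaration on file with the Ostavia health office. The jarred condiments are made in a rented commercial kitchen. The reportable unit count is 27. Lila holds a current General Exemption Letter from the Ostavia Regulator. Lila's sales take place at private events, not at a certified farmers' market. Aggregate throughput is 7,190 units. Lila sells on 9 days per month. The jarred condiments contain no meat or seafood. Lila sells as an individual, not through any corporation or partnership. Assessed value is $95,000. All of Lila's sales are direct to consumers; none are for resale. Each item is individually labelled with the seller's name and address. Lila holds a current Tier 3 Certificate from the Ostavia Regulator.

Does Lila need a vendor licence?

Exception (a) requires that the jarred condiments are produced in the seller's home kitchen; but the jarred condiments are made in a commercial kitchen, not a home kitchen, so (a) is unavailable.
Exception (b) is satisfied on its face — a current General Exemption Letter is held; items are individually labelled. But: (f) operates against (b): assessed value is $95,000, less than the $105,500 limit. (g) would limit (f) — aggregate throughput is 7,190 units, meeting the 6,540 units threshold — but (h) sets (g) aside: (h) is triggered — a current Standing Exemption Letter is held. (i) would limit (h) — the reportable unit count is 27, less than the 29 limit — but (j) sets (i) aside: (j) operates against (i): a current Tier 3 Certificate is held. Exception (b) does not apply.
Exception (c) does not apply: sales are at private events, not a certified farmers' market.
Exception (d): an ingredient notice is displayed; the number of selling days per month is 9, below the 10 limit — every condition holds. But: (k) is triggered — a current Tier G Clearance is held. (l), which would lift (k), is inapplicable — the jarred condiments contain no meat or seafood. Exception (d) does not apply.
No exception displaces § 73.

Yes — Lila must hold a vendor licence.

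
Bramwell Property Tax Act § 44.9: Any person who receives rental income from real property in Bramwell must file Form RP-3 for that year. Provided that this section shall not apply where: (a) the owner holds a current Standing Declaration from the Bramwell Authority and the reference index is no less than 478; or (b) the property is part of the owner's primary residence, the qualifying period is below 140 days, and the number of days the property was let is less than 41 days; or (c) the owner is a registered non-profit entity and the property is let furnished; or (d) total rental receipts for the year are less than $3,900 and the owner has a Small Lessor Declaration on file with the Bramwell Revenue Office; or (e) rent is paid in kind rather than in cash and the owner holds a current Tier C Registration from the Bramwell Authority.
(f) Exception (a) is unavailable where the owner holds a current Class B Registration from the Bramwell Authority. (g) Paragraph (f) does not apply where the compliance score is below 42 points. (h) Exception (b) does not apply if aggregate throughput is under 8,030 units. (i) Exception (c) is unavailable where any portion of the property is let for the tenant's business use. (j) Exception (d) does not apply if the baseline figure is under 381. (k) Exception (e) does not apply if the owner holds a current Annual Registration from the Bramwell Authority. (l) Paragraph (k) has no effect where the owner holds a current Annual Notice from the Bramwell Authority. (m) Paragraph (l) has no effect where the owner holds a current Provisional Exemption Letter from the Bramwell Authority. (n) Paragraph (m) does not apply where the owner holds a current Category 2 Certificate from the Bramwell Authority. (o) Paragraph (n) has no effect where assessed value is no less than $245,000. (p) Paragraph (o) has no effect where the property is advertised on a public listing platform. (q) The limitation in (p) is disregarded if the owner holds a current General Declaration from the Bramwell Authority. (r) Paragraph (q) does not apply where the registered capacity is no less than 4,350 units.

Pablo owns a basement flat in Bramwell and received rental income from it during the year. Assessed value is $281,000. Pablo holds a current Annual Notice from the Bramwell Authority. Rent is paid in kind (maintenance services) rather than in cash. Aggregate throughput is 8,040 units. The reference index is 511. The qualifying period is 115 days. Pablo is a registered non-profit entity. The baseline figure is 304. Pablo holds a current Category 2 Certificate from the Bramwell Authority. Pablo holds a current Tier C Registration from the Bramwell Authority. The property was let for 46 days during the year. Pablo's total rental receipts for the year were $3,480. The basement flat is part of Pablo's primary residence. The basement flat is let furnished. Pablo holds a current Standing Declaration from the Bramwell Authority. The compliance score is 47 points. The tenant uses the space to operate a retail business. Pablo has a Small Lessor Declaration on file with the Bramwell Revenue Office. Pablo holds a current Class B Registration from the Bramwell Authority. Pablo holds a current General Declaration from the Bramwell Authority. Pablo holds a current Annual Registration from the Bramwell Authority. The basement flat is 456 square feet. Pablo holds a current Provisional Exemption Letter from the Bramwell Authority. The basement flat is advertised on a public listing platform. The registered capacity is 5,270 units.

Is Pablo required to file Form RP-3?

No — exception (e) applies; Pablo is not required to file Form RP-3.

Exception (a): a current Standing Declaration is held; the reference index is 511, meeting the 478 threshold — every condition holds. But applying paragraphs (f)–(g): (f) operates — a current Class B Registration is held. (g) is inapplicable (the compliance score is 47 points, not below 42 points), so (f) stands. So (a) is unavailable.
Exception (b) fails — the number of days the property was let is 46 days, not less than 41 days.
Exception (c)'s conditions are all satisfied: Pablo is a registered non-profit; the property is let furnished. But applying paragraph (i): (i) is triggered — the space is let for business use. Exception (c) does not apply.
Exception (d)'s conditions are all satisfied: total rental receipts for the year are $3,480, less than the $3,900 limit; a Small Lessor Declaration is on file. But applying paragraph (j): (j) operates against (d): the baseline figure is 304, under the 381 limit. So (d) is unavailable.
Exception (e) is satisfied on its face — rent is paid in kind; a current Tier C Registration is held. Applying paragraphs (k)–(r): (k) would limit (e) — a current Annual Registration is held — but (l) sets (k) aside: (l) applies — a current Annual Notice is held. (m) would limit (l) — a current Provisional Exemption Letter is held — but (n) sets (m) aside: (n) operates against (m): a current Category 2 Certificate is held. (o) is triggered (assessed value is $281,000, meeting the $245,000 threshold), but is set aside by (p): (p) operates against (o): the property is publicly advertised. (q) would limit (p) — a current General Declaration is held — but (r) sets (q) aside: (r) is engaged — the registered capacity is 5,270 units, meeting the 4,350 units threshold. (e) remains available.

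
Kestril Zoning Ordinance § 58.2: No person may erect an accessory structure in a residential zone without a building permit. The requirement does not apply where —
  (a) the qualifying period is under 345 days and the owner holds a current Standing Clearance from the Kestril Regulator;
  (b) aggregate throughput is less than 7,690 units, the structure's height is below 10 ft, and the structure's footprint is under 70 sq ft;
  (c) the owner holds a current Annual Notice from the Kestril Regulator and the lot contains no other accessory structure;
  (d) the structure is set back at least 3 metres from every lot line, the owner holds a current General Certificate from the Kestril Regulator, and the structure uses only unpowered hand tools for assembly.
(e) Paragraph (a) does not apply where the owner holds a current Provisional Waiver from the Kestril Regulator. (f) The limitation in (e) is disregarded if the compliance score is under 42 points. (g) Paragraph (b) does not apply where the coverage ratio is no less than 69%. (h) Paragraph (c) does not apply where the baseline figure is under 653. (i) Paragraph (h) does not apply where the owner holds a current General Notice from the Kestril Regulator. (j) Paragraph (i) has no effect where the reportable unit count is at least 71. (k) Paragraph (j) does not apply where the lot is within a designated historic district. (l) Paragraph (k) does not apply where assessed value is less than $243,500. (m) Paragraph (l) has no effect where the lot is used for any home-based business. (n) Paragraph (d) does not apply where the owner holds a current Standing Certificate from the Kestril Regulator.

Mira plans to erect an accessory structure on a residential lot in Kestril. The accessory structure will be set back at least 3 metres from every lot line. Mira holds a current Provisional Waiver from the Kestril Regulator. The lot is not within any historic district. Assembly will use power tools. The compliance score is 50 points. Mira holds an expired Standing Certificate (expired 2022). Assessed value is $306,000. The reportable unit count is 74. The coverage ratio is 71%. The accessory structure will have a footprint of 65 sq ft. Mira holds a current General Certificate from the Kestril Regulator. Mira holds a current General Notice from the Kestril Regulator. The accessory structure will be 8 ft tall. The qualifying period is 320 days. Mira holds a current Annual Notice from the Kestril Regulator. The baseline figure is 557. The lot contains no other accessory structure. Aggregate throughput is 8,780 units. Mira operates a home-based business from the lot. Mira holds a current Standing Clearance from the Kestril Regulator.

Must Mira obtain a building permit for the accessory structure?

Yes — Mira must obtain a building permit.

Exception (a) is satisfied on its face — the qualifying period is 320 days, under the 345 days limit; a current Standing Clearance is held. However, paragraphs (e)–(f) must be considered: (e) operates against (a): a current Provisional Waiver is held. (f) is inapplicable (the compliance score is 50 points, not under 42 points), so (e) stands. Exception (a) does not apply.
Exception (b) does not apply: aggregate throughput is 8,780 units, not less than 7,690 units.
All of (c)'s requirements are met (a current Annual Notice is held; the lot has no other accessory structure). Turning to paragraphs (h)–(m): (h) operates against (c): the baseline figure is 557, under the 653 limit. (i) would limit (h) — a current General Notice is held — but (j) sets (i) aside: (j) operates against (i): the reportable unit count is 74, meeting the 71 threshold. (k) is not engaged (the lot is not in a historic district), so (j) stands. (c) is therefore removed.
Exception (d) fails — assembly uses power tools.
No exception displaces § 58.2.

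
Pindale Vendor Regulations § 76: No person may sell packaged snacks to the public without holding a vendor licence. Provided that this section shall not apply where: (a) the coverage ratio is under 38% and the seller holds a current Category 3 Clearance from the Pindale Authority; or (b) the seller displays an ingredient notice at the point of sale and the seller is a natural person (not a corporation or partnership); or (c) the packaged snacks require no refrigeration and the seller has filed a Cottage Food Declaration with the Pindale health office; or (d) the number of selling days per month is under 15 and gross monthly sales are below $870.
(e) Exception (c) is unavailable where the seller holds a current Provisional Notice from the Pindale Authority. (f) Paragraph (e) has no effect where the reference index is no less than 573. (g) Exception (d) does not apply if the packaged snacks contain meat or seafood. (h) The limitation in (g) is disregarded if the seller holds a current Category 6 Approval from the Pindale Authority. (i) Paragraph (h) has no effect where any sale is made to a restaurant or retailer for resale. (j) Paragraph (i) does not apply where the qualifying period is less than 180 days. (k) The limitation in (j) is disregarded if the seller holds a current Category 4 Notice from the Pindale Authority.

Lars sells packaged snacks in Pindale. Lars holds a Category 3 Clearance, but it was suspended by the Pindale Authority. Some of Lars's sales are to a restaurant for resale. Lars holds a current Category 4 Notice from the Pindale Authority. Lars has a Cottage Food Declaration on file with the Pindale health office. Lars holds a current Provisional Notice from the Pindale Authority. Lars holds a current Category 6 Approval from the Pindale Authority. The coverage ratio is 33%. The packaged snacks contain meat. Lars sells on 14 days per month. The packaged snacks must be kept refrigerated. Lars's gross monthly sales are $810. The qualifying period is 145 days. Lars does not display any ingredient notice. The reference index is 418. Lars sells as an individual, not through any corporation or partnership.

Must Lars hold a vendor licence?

Yes — Lars must hold a vendor licence.

Exception (a) does not apply: there is no Category 3 Clearance in force.
Exception (b) fails — no ingredient notice is displayed.
Exception (c) requires that the packaged snacks require no refrigeration; but the packaged snacks require refrigeration, so (c) is unavailable.
Exception (d)'s conditions are all satisfied: the number of selling days per month is 14, under the 15 limit; gross monthly sales are $810, below the $870 limit. Turning to paragraphs (g)–(k): (g) operates — the packaged snacks contain meat. (h) would limit (g) — a current Category 6 Approval is held — but (i) sets (h) aside: (i) is triggered — some sales are to a restaurant for resale. (j) is triggered (the qualifying period is 145 days, less than the 180 days limit), but is itself disapplied by (k): (k) operates against (j): a current Category 4 Notice is held. So (d) is unavailable.
Every exception is unavailable, so the rule governs.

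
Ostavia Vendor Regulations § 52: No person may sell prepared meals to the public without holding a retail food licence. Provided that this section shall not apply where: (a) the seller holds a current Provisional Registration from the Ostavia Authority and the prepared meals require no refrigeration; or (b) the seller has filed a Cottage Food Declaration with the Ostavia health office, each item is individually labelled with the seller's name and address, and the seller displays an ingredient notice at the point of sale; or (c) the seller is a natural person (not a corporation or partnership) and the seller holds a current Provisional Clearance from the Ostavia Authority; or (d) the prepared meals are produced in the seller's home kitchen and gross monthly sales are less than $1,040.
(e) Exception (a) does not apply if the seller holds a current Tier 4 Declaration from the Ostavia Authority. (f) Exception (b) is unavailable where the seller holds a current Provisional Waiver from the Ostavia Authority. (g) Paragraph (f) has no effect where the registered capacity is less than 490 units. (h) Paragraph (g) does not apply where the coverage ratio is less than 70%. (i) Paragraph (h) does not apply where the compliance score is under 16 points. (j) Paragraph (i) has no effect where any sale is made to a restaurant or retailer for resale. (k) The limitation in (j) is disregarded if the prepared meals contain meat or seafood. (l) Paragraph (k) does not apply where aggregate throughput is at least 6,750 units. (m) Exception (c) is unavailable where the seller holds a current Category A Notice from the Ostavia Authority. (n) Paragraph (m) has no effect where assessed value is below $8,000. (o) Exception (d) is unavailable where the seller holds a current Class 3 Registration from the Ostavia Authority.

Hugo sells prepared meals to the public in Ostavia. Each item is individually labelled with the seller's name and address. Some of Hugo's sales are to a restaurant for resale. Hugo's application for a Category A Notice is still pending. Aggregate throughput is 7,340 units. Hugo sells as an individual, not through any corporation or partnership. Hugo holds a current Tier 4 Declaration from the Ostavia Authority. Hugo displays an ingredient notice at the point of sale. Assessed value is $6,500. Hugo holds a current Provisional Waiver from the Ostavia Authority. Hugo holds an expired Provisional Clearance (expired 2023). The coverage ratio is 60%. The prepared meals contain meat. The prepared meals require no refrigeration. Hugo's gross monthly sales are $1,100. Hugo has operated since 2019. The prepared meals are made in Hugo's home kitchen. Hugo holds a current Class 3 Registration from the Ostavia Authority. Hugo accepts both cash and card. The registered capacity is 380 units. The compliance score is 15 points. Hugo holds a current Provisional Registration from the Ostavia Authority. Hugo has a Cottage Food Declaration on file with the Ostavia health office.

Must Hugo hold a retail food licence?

Yes — Hugo must hold a retail food licence.

All of (a)'s requirements are met (a current Provisional Registration is held; the prepared meals are shelf-stable). However, paragraph (e) must be considered: (e) applies — a current Tier 4 Declaration is held. Exception (a) does not apply.
Exception (b)'s conditions are all satisfied: a Cottage Food Declaration is on file; items are individually labelled; an ingredient notice is displayed. But applying paragraphs (f)–(l): (f) is engaged — a current Provisional Waiver is held. (g) would limit (f) — the registered capacity is 380 units, less than the 490 units limit — but (h) sets (g) aside: (h) is engaged — the coverage ratio is 60%, less than the 70% limit. (i) is engaged (the compliance score is 15 points, under the 16 points limit), but is set aside by (j): (j) operates against (i): some sales are to a restaurant for resale. (k) would limit (j) — the prepared meals contain meat — but (l) sets (k) aside: (l) is triggered — aggregate throughput is 7,340 units, meeting the 6,750 units threshold. Exception (b) does not apply.
Exception (c) fails — there is no Provisional Clearance in force.
Exception (d) requires that gross monthly sales are less than $1,040; but gross monthly sales are $1,100, not less than $1,040, so (d) is unavailable.
No exception applies. The general rule governs.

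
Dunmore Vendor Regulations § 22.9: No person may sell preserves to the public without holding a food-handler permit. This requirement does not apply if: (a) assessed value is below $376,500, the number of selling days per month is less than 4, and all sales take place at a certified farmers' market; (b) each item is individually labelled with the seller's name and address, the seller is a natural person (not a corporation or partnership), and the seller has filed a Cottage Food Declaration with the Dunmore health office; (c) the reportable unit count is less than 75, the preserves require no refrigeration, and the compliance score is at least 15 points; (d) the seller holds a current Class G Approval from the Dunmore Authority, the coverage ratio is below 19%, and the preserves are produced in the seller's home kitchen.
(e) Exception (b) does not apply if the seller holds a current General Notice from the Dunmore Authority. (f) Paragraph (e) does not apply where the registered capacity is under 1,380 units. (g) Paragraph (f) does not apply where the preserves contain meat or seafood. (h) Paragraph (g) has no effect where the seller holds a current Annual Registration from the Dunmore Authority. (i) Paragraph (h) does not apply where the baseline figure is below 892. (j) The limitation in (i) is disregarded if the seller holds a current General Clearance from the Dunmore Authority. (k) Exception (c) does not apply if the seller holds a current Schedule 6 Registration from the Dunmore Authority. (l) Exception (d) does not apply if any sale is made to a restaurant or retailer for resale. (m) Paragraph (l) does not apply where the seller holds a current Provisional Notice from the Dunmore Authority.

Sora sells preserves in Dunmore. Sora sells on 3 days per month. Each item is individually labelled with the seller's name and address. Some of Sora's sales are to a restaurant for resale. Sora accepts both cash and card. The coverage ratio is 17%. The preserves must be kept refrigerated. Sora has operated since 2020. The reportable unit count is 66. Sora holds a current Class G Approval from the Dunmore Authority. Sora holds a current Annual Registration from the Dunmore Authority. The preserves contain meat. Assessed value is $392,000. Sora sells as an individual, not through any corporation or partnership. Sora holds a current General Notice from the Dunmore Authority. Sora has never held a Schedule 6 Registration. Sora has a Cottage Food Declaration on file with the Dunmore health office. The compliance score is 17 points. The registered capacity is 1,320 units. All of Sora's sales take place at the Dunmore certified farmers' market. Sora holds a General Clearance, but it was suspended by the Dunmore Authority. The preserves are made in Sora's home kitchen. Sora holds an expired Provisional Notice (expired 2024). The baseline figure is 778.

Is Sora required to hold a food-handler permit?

Yes — Sora must hold a food-handler permit.

Exception (a) does not apply: assessed value is $392,000, not below $376,500.
Exception (b) is satisfied on its face — items are individually labelled; the seller is a natural person; a Cottage Food Declaration is on file. But applying paragraphs (e)–(j): (e) operates against (b): a current General Notice is held. (f) is triggered (the registered capacity is 1,320 units, under the 1,380 units limit), but is overridden by (g): (g) operates against (f): the preserves contain meat. (h) would limit (g) — a current Annual Registration is held — but (i) sets (h) aside: (i) is engaged — the baseline figure is 778, below the 892 limit. (j), which would lift (i), is not engaged — the General Clearance is not current. Exception (b) does not apply.
Exception (c) does not apply: the preserves require refrigeration.
Exception (d): a current Class G Approval is held; the coverage ratio is 17%, below the 19% limit; the preserves are home-kitchen produced — every condition holds. But: (l) operates against (d): some sales are to a restaurant for resale. (m) is not triggered (the Provisional Notice is not current), so (l) stands. So (d) is unavailable.
No exception displaces § 22.9.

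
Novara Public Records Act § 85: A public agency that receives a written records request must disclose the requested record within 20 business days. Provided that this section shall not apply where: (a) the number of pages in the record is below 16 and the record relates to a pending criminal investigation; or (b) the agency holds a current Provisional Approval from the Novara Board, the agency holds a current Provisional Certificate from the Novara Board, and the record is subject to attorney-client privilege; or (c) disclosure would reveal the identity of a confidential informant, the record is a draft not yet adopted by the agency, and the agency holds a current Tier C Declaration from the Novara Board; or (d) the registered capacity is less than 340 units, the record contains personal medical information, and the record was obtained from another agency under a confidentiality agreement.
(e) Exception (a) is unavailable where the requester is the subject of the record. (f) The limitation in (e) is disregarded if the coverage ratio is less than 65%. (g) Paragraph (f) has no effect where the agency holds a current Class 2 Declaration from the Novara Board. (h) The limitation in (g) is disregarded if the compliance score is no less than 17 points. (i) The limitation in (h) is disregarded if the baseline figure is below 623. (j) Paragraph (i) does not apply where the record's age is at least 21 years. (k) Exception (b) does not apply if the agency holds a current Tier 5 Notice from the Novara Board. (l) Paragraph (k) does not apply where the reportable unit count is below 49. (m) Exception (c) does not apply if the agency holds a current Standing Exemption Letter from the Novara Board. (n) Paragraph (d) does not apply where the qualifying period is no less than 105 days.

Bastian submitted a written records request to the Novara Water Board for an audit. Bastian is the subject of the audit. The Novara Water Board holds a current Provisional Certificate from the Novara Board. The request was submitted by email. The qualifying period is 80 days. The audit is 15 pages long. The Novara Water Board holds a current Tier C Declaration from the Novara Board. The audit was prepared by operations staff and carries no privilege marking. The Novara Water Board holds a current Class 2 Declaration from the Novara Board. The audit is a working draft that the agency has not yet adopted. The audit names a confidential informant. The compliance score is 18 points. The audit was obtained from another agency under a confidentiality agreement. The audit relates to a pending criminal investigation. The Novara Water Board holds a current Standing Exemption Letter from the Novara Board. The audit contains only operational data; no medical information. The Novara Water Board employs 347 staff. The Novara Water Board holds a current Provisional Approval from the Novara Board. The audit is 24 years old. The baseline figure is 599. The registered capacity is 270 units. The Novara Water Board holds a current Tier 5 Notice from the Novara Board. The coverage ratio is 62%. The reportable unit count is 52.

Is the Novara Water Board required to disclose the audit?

No — exception (a) applies; the Novara Water Board is not required to disclose the audit.

Exception (a)'s conditions are all satisfied: the number of pages in the record is 15, below the 16 limit; the audit relates to a pending investigation. Under paragraphs (e)–(j): (e) is engaged (Bastian is the subject of the audit), but yields to (f): (f) applies — the coverage ratio is 62%, less than the 65% limit. (g) would limit (f) — a current Class 2 Declaration is held — but (h) sets (g) aside: (h) is triggered — the compliance score is 18 points, meeting the 17 points threshold. (i) is triggered (the baseline figure is 599, below the 623 limit), but is displaced by (j): (j) applies — the record's age is 24 years, meeting the 21 years threshold. Exception (a) stands.
Exception (b) requires that the record is subject to attorney-client privilege; but the audit carries no privilege marking, so (b) is unavailable.
Exception (c) is satisfied on its face — the audit names a confidential informant; the audit is an unadopted draft; a current Tier C Declaration is held. Turning to paragraph (m): (m) operates — a current Standing Exemption Letter is held. (c) is therefore removed.
Exception (d) fails — the audit contains only operational data.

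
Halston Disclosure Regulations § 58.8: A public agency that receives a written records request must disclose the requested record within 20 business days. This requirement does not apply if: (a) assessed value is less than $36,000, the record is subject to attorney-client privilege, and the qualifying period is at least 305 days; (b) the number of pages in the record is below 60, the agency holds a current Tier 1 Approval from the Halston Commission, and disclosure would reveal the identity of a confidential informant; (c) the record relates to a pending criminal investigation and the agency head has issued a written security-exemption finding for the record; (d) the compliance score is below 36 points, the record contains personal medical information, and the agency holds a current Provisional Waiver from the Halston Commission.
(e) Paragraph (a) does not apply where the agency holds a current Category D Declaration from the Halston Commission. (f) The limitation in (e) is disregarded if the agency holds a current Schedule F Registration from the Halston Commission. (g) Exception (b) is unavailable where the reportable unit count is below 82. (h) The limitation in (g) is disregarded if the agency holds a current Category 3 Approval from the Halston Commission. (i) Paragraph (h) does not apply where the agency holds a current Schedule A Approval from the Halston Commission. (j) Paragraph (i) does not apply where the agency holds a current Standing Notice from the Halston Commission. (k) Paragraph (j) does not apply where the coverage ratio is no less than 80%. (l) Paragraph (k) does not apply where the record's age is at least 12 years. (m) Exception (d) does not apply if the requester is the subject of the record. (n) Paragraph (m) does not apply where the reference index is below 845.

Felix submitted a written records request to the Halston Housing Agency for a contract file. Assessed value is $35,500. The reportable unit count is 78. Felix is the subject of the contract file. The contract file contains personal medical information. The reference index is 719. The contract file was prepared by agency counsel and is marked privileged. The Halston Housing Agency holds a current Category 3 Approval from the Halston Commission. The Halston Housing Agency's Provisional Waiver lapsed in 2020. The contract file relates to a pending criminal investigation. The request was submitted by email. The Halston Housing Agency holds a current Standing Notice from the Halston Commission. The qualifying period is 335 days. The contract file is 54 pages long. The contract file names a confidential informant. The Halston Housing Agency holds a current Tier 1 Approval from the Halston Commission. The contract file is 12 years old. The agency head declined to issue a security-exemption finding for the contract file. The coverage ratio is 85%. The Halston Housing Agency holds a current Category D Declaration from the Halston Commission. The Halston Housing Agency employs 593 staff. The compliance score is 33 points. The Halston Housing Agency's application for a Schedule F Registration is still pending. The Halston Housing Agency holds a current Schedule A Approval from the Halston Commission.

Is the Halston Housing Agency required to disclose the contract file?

No — exception (b) applies; the Halston Housing Agency is not required to disclose the contract file.

Exception (a) is satisfied on its face — assessed value is $35,500, less than the $36,000 limit; the contract file is privileged; the qualifying period is 335 days, meeting the 305 days threshold. But: (e) is engaged — a current Category D Declaration is held. (f), which would lift (e), is inapplicable — no current Schedule F Registration is held. So (a) is unavailable.
Exception (b)'s conditions are all satisfied: the number of pages in the record is 54, below the 60 limit; a current Tier 1 Approval is held; the contract file names a confidential informant. Considering the limiting provisions: (g) would limit (b) — the reportable unit count is 78, below the 82 limit — but (h) sets (g) aside: (h) operates — a current Category 3 Approval is held. (i) applies (a current Schedule A Approval is held), but is set aside by (j): (j) is triggered — a current Standing Notice is held. (k) would limit (j) — the coverage ratio is 85%, meeting the 80% threshold — but (l) sets (k) aside: (l) applies — the record's age is 12 years, meeting the 12 years threshold. Exception (b) stands.
Exception (c) does not apply: the agency head declined to issue a security-exemption finding.
Exception (d) requires that the agency holds a current Provisional Waiver from the Halston Commission; but no current Provisional Waiver is held, so (d) is unavailable.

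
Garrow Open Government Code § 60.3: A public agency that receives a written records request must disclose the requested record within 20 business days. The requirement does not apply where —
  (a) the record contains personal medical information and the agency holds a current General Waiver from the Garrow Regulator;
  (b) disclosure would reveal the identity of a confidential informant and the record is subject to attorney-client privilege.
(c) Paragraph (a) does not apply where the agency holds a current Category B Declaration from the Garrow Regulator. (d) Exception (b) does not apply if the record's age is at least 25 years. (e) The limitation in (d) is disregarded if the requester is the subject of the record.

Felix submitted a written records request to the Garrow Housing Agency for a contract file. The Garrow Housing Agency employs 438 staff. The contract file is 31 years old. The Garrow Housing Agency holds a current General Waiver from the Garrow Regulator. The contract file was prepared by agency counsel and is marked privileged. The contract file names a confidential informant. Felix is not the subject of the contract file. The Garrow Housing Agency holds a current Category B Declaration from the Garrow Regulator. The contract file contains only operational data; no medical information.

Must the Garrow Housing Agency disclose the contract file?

Yes — the Garrow Housing Agency must disclose the contract file.

Exception (a) does not apply: the contract file contains only operational data.
All of (b)'s requirements are met (the contract file names a confidential informant; the contract file is privileged). Turning to paragraphs (d)–(e): (d) operates — the record's age is 31 years, meeting the 25 years threshold. (e) does not operate here (Felix is not the subject of the contract file), so (d) stands. So (b) is unavailable.
No exception displaces § 60.3.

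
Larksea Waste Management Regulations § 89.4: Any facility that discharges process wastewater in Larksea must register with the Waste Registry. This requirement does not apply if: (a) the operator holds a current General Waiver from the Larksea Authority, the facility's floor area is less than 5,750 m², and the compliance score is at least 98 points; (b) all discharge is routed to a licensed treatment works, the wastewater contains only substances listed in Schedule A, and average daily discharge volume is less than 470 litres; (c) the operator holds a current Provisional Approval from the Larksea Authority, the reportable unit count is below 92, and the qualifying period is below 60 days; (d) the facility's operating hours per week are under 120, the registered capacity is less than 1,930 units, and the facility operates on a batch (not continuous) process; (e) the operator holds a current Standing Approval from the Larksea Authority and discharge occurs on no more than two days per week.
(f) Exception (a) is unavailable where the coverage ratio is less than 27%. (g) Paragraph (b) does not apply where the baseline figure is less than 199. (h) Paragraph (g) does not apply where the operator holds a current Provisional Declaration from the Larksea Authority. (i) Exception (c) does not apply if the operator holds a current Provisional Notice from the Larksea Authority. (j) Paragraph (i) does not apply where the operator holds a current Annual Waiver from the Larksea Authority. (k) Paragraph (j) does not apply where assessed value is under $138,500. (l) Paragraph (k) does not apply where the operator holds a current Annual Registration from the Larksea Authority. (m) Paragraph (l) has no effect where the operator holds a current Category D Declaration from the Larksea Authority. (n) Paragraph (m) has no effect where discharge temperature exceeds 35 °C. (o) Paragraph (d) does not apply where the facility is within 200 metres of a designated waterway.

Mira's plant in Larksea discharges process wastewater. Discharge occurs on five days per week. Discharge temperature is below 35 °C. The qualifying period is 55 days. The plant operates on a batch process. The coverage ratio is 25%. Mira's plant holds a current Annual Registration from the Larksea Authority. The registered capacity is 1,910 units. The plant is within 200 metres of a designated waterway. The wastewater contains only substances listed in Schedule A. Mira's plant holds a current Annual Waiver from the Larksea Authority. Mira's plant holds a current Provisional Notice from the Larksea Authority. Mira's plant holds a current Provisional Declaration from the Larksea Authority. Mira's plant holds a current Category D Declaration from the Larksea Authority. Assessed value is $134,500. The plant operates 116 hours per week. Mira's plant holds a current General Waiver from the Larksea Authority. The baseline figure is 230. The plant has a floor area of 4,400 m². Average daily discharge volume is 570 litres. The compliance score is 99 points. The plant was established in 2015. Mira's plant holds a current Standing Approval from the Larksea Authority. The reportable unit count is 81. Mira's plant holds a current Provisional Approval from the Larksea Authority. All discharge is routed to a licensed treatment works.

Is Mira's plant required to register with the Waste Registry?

Yes — Mira's plant must register with the Waste Registry.

Exception (a): a current General Waiver is held; the facility's floor area is 4,400 m², less than the 5,750 m² limit; the compliance score is 99 points, meeting the 98 points threshold — every condition holds. But: (f) is engaged — the coverage ratio is 25%, less than the 27% limit. (a) is therefore removed.
Exception (b) requires that average daily discharge volume is less than 470 litres; but average daily discharge volume is 570 litres, not less than 470 litres, so (b) is unavailable.
Exception (c): a current Provisional Approval is held; the reportable unit count is 81, below the 92 limit; the qualifying period is 55 days, below the 60 days limit — every condition holds. But applying paragraphs (i)–(n): (i) operates against (c): a current Provisional Notice is held. (j) is engaged (a current Annual Waiver is held), but is set aside by (k): (k) operates against (j): assessed value is $134,500, under the $138,500 limit. (l) would limit (k) — a current Annual Registration is held — but (m) sets (l) aside: (m) applies — a current Category D Declaration is held. (n), which would lift (m), is not triggered — discharge temperature is below 35 °C. Exception (c) does not apply.
Exception (d)'s conditions are all satisfied: the facility's operating hours per week are 116, under the 120 limit; the registered capacity is 1,910 units, less than the 1,930 units limit; the facility operates on a batch process. However, paragraph (o) must be considered: (o) is engaged — the plant is within 200 m of a designated waterway. Exception (d) does not apply.
Exception (e) requires that discharge occurs on no more than two days per week; but discharge occurs on five days per week, so (e) is unavailable.
No exception is made out. Mira's plant falls within the general rule.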